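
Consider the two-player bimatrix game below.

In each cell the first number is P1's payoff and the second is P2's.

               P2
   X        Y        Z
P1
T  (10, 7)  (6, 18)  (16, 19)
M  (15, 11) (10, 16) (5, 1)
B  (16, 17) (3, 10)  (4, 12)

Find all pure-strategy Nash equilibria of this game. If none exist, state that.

(T, Z), (M, Y), (B, X)

Mark each player's best response to every combination of opponents' strategies; a profile where every player is best-responding is a pure Nash equilibrium.
P1 against X: payoffs 10, 15, 16 → best response B.
P1 against Y: payoffs 6, 10, 3 → best response M.
P1 against Z: payoffs 16, 5, 4 → best response T.
P2 against T: payoffs 7, 18, 19 → best response Z.
P2 against M: payoffs 11, 16, 1 → best response Y.
P2 against B: payoffs 17, 10, 12 → best response X.
Mutual best responses: (T, Z); (M, Y); (B, X).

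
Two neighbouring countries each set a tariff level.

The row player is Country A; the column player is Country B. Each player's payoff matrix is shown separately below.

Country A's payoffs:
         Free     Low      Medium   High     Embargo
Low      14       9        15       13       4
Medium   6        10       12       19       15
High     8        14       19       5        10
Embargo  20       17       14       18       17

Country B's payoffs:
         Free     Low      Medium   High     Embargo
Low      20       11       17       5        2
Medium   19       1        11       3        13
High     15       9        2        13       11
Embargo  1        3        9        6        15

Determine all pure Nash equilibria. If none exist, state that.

Pure NE: (Embargo, Embargo)

(Low, Free): Country A can switch to Embargo (14 → 20). Not NE.
(Low, Low): Country A can switch to Medium (9 → 10). Not NE.
(Low, Medium): Country A can switch to High (15 → 19). Not NE.
(Low, High): Country A can switch to Medium (13 → 19). Not NE.
(Low, Embargo): Country A can switch to Medium (4 → 15). Not NE.
(Medium, Free): Country A can switch to Low (6 → 14). Not NE.
(Medium, Low): Country A can switch to High (10 → 14). Not NE.
(Medium, Medium): Country A can switch to Low (12 → 15). Not NE.
(Medium, High): Country B can switch to Free (3 → 19). Not NE.
(Medium, Embargo): Country A can switch to Embargo (15 → 17). Not NE.
(Embargo, Embargo): Country A gets 17, best alternative 15; Country B gets 15, best alternative 9. No profitable deviation — NE.
(The remaining 9 profiles each have a profitable deviation by the same check.)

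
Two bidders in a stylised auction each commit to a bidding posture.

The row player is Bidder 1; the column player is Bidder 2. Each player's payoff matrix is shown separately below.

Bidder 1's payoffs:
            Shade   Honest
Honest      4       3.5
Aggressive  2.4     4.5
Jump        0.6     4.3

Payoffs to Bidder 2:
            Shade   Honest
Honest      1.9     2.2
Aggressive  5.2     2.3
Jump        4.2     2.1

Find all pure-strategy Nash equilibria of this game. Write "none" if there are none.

none

Bidder 1 against Shade: payoffs 4, 2.4, 0.6 → best response Honest.
Bidder 1 against Honest: payoffs 3.5, 4.5, 4.3 → best response Aggressive.
Bidder 2 against Honest: payoffs 1.9, 2.2 → best response Honest.
Bidder 2 against Aggressive: payoffs 5.2, 2.3 → best response Shade.
Bidder 2 against Jump: payoffs 4.2, 2.1 → best response Shade.
No profile is a mutual best response for all players.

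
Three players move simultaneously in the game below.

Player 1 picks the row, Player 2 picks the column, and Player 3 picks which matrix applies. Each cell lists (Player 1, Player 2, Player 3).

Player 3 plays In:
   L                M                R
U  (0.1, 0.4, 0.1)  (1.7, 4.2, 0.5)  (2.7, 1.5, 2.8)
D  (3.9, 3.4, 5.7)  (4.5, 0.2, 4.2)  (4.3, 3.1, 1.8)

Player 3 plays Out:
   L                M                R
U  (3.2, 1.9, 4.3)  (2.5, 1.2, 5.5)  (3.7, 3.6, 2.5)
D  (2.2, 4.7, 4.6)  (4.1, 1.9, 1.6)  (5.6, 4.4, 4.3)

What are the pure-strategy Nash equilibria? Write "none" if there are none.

Player 1 against (L, In): payoffs 0.1, 3.9 → best response D.
Player 1 against (L, Out): payoffs 3.2, 2.2 → best response U.
Player 1 against (M, In): payoffs 1.7, 4.5 → best response D.
Player 1 against (M, Out): payoffs 2.5, 4.1 → best response D.
Player 1 against (R, In): payoffs 2.7, 4.3 → best response D.
Player 1 against (R, Out): payoffs 3.7, 5.6 → best response D.
Player 2 against (U, In): payoffs 0.4, 4.2, 1.5 → best response M.
Player 2 against (U, Out): payoffs 1.9, 1.2, 3.6 → best response R.
Player 2 against (D, In): payoffs 3.4, 0.2, 3.1 → best response L.
Player 2 against (D, Out): payoffs 4.7, 1.9, 4.4 → best response L.
Player 3 against (U, L): payoffs 0.1, 4.3 → best response Out.
Player 3 against (U, M): payoffs 0.5, 5.5 → best response Out.
Player 3 against (U, R): payoffs 2.8, 2.5 → best response In.
Player 3 against (D, L): payoffs 5.7, 4.6 → best response In.
Player 3 against (D, M): payoffs 4.2, 1.6 → best response In.
Player 3 against (D, R): payoffs 1.8, 4.3 → best response Out.
Mutual best responses: (D, L, In).

(D, L, In)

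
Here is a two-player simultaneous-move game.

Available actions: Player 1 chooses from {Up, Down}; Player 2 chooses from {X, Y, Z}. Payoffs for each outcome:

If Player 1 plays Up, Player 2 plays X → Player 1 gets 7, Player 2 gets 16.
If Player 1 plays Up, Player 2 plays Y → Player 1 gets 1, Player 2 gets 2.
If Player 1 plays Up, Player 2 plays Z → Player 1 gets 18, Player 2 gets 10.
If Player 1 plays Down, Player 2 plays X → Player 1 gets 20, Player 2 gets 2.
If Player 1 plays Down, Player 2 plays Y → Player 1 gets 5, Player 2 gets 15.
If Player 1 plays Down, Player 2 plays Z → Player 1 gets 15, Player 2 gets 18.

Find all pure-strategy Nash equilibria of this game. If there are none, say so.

No pure-strategy Nash equilibrium.

Player 1 against X: payoffs 7, 20 → best response Down.
Player 1 against Y: payoffs 1, 5 → best response Down.
Player 1 against Z: payoffs 18, 15 → best response Up.
Player 2 against Up: payoffs 16, 2, 10 → best response X.
Player 2 against Down: payoffs 2, 15, 18 → best response Z.
No profile is a mutual best response for all players.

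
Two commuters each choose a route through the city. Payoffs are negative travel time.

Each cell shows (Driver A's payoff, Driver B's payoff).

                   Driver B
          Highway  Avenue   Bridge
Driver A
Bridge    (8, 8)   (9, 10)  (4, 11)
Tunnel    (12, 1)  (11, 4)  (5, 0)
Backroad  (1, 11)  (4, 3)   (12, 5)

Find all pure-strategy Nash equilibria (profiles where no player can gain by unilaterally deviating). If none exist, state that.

The unique pure-strategy Nash equilibrium is (Tunnel, Avenue).

(Bridge, Highway): Driver A can switch to Tunnel (8 → 12). Not NE.
(Bridge, Avenue): Driver A can switch to Tunnel (9 → 11). Not NE.
(Bridge, Bridge): Driver A can switch to Tunnel (4 → 5). Not NE.
(Tunnel, Highway): Driver B can switch to Avenue (1 → 4). Not NE.
(Tunnel, Avenue): Driver A gets 11, best alternative 9; Driver B gets 4, best alternative 1. No profitable deviation — NE.
(Tunnel, Bridge): Driver A can switch to Backroad (5 → 12). Not NE.
(Backroad, Highway): Driver A can switch to Bridge (1 → 8). Not NE.
(Backroad, Avenue): Driver A can switch to Bridge (4 → 9). Not NE.
(Backroad, Bridge): Driver B can switch to Highway (5 → 11). Not NE.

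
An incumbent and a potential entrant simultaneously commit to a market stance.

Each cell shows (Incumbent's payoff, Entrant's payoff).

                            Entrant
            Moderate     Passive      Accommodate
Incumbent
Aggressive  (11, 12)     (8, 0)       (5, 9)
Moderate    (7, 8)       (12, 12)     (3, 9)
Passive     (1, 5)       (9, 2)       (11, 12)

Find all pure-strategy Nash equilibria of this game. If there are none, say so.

(Aggressive, Moderate), (Moderate, Passive), (Passive, Accommodate)

(Aggressive, Moderate): Incumbent gets 11, best alternative 7; Entrant gets 12, best alternative 9. No profitable deviation — NE.
(Aggressive, Passive): Incumbent can switch to Moderate (8 → 12). Not NE.
(Aggressive, Accommodate): Incumbent can switch to Passive (5 → 11). Not NE.
(Moderate, Moderate): Incumbent can switch to Aggressive (7 → 11). Not NE.
(Moderate, Passive): Incumbent gets 12, best alternative 9; Entrant gets 12, best alternative 9. No profitable deviation — NE.
(Moderate, Accommodate): Incumbent can switch to Aggressive (3 → 5). Not NE.
(Passive, Moderate): Incumbent can switch to Aggressive (1 → 11). Not NE.
(Passive, Passive): Incumbent can switch to Moderate (9 → 12). Not NE.
(Passive, Accommodate): Incumbent gets 11, best alternative 5; Entrant gets 12, best alternative 5. No profitable deviation — NE.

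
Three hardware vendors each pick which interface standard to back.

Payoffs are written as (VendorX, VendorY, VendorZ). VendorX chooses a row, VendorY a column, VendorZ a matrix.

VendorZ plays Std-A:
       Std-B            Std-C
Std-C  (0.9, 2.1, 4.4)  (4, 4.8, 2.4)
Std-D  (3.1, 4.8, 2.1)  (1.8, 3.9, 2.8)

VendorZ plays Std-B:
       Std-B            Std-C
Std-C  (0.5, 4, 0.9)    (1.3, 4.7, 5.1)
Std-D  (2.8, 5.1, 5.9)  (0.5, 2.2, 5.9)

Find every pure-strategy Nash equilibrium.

VendorX against (Std-B, Std-A): payoffs 0.9, 3.1 → best response Std-D.
VendorX against (Std-B, Std-B): payoffs 0.5, 2.8 → best response Std-D.
VendorX against (Std-C, Std-A): payoffs 4, 1.8 → best response Std-C.
VendorX against (Std-C, Std-B): payoffs 1.3, 0.5 → best response Std-C.
VendorY against (Std-C, Std-A): payoffs 2.1, 4.8 → best response Std-C.
VendorY against (Std-C, Std-B): payoffs 4, 4.7 → best response Std-C.
VendorY against (Std-D, Std-A): payoffs 4.8, 3.9 → best response Std-B.
VendorY against (Std-D, Std-B): payoffs 5.1, 2.2 → best response Std-B.
VendorZ against (Std-C, Std-B): payoffs 4.4, 0.9 → best response Std-A.
VendorZ against (Std-C, Std-C): payoffs 2.4, 5.1 → best response Std-B.
VendorZ against (Std-D, Std-B): payoffs 2.1, 5.9 → best response Std-B.
VendorZ against (Std-D, Std-C): payoffs 2.8, 5.9 → best response Std-B.
Mutual best responses: (Std-C, Std-C, Std-B); (Std-D, Std-B, Std-B).

Pure-strategy Nash equilibria: (Std-C, Std-C, Std-B); (Std-D, Std-B, Std-B)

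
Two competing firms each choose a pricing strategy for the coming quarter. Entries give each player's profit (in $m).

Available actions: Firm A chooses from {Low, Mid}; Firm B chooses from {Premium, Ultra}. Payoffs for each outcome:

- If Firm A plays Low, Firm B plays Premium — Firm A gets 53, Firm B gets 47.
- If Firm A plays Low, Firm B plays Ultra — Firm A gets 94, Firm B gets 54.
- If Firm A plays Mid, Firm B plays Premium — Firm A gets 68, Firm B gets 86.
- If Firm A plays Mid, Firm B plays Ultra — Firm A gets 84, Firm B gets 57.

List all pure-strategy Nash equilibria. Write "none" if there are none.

The pure Nash equilibria are (Low, Ultra); (Mid, Premium).

(Low, Premium): Firm A can switch to Mid (53 → 68). Not NE.
(Low, Ultra): Firm A gets 94, best alternative 84; Firm B gets 54, best alternative 47. No profitable deviation — NE.
(Mid, Premium): Firm A gets 68, best alternative 53; Firm B gets 86, best alternative 57. No profitable deviation — NE.
(Mid, Ultra): Firm A can switch to Low (84 → 94). Not NE.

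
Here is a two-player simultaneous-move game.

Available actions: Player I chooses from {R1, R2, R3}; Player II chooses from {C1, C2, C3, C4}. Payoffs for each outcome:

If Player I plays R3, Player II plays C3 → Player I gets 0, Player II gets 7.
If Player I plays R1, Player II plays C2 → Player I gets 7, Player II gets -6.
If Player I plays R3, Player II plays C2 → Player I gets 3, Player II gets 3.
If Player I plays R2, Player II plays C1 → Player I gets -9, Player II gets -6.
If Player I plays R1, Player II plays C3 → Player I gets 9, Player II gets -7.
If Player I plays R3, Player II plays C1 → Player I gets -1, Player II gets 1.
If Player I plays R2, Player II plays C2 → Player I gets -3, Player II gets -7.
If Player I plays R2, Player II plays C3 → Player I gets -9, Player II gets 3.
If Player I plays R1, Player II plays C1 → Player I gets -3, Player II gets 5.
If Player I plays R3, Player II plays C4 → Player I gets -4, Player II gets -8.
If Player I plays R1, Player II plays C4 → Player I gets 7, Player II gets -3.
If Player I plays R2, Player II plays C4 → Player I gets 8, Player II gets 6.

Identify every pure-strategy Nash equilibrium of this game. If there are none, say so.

Player I against C1: payoffs -3, -9, -1 → best response R3.
Player I against C2: payoffs 7, -3, 3 → best response R1.
Player I against C3: payoffs 9, -9, 0 → best response R1.
Player I against C4: payoffs 7, 8, -4 → best response R2.
Player II against R1: payoffs 5, -6, -7, -3 → best response C1.
Player II against R2: payoffs -6, -7, 3, 6 → best response C4.
Player II against R3: payoffs 1, 3, 7, -8 → best response C3.
Mutual best responses: (R2, C4).

(R2, C4)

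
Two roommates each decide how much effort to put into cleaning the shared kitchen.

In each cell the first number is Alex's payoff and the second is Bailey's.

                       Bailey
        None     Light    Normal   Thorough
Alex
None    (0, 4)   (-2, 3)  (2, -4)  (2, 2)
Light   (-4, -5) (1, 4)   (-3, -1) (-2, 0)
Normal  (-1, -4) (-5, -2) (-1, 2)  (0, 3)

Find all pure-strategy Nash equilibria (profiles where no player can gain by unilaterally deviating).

Alex against None: payoffs 0, -4, -1 → best response None.
Alex against Light: payoffs -2, 1, -5 → best response Light.
Alex against Normal: payoffs 2, -3, -1 → best response None.
Alex against Thorough: payoffs 2, -2, 0 → best response None.
Bailey against None: payoffs 4, 3, -4, 2 → best response None.
Bailey against Light: payoffs -5, 4, -1, 0 → best response Light.
Bailey against Normal: payoffs -4, -2, 2, 3 → best response Thorough.
Mutual best responses: (None, None); (Light, Light).

The pure Nash equilibria are (None, None) and (Light, Light).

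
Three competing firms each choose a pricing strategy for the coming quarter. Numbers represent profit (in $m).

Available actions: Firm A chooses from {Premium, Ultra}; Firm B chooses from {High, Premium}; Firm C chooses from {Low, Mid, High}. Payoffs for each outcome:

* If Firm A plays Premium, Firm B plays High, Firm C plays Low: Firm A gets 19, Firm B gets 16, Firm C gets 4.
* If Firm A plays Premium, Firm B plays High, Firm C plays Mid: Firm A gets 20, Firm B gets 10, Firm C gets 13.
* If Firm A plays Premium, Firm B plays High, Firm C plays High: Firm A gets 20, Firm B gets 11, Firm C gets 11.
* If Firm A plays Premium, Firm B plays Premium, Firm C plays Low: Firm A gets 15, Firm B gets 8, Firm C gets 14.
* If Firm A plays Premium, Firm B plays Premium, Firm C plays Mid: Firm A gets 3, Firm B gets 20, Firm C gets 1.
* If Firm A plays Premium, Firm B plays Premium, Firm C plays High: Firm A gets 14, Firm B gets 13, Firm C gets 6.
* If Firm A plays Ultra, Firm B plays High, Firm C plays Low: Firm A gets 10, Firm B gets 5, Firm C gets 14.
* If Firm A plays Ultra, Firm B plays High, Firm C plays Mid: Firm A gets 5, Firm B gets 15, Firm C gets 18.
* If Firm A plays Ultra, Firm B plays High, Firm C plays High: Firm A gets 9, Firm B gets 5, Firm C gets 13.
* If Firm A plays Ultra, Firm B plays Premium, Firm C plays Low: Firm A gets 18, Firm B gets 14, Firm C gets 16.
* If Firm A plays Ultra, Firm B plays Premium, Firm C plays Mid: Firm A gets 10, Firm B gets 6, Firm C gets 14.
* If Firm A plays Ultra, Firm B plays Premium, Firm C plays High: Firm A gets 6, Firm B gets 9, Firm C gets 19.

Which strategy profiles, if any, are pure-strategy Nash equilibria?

Firm A against (High, Low): payoffs 19, 10 → best response Premium.
Firm A against (High, Mid): payoffs 20, 5 → best response Premium.
Firm A against (High, High): payoffs 20, 9 → best response Premium.
Firm A against (Premium, Low): payoffs 15, 18 → best response Ultra.
Firm A against (Premium, Mid): payoffs 3, 10 → best response Ultra.
Firm A against (Premium, High): payoffs 14, 6 → best response Premium.
Firm B against (Premium, Low): payoffs 16, 8 → best response High.
Firm B against (Premium, Mid): payoffs 10, 20 → best response Premium.
Firm B against (Premium, High): payoffs 11, 13 → best response Premium.
Firm B against (Ultra, Low): payoffs 5, 14 → best response Premium.
Firm B against (Ultra, Mid): payoffs 15, 6 → best response High.
Firm B against (Ultra, High): payoffs 5, 9 → best response Premium.
Firm C against (Premium, High): payoffs 4, 13, 11 → best response Mid.
Firm C against (Premium, Premium): payoffs 14, 1, 6 → best response Low.
Firm C against (Ultra, High): payoffs 14, 18, 13 → best response Mid.
Firm C against (Ultra, Premium): payoffs 16, 14, 19 → best response High.
No profile is a mutual best response for all players.

No pure-strategy Nash equilibrium.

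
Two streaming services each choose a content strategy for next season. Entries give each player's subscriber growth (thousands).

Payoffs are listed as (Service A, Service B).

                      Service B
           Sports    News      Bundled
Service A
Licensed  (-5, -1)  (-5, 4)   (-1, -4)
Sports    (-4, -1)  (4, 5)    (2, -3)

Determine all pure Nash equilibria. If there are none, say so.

(Licensed, Sports): Service A can switch to Sports (-5 → -4). Not NE.
(Licensed, News): Service A can switch to Sports (-5 → 4). Not NE.
(Licensed, Bundled): Service A can switch to Sports (-1 → 2). Not NE.
(Sports, Sports): Service B can switch to News (-1 → 5). Not NE.
(Sports, News): Service A gets 4, best alternative -5; Service B gets 5, best alternative -1. No profitable deviation — NE.
(Sports, Bundled): Service B can switch to Sports (-3 → -1). Not NE.

Pure NE: (Sports, News)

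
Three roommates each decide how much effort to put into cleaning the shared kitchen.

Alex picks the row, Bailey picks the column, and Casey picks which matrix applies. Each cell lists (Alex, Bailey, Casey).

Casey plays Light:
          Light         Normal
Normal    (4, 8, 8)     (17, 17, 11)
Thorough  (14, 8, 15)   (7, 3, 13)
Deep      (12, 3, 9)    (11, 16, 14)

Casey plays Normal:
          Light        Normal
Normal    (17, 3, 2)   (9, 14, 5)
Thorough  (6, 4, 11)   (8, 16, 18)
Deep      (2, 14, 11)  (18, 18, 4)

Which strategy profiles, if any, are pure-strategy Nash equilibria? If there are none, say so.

The pure Nash equilibria are (Normal, Normal, Light) and (Thorough, Light, Light).

For each player, find the best response to each opponent profile; mutual best responses are the pure NE.
Alex against (Light, Light): payoffs 4, 14, 12 → best response Thorough.
Alex against (Light, Normal): payoffs 17, 6, 2 → best response Normal.
Alex against (Normal, Light): payoffs 17, 7, 11 → best response Normal.
Alex against (Normal, Normal): payoffs 9, 8, 18 → best response Deep.
Bailey against (Normal, Light): payoffs 8, 17 → best response Normal.
Bailey against (Normal, Normal): payoffs 3, 14 → best response Normal.
Bailey against (Thorough, Light): payoffs 8, 3 → best response Light.
Bailey against (Thorough, Normal): payoffs 4, 16 → best response Normal.
Bailey against (Deep, Light): payoffs 3, 16 → best response Normal.
Bailey against (Deep, Normal): payoffs 14, 18 → best response Normal.
Casey against (Normal, Light): payoffs 8, 2 → best response Light.
Casey against (Normal, Normal): payoffs 11, 5 → best response Light.
Casey against (Thorough, Light): payoffs 15, 11 → best response Light.
Casey against (Thorough, Normal): payoffs 13, 18 → best response Normal.
Casey against (Deep, Light): payoffs 9, 11 → best response Normal.
Casey against (Deep, Normal): payoffs 14, 4 → best response Light.
Mutual best responses: (Normal, Normal, Light); (Thorough, Light, Light).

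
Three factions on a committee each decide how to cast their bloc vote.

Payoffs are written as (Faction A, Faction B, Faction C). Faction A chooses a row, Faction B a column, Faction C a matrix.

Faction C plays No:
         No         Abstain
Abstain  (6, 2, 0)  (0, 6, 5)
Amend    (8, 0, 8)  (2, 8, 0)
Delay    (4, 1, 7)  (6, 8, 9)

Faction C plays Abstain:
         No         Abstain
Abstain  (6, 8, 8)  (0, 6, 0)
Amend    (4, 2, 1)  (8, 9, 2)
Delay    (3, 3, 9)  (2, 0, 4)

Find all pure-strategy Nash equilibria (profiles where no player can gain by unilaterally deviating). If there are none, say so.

(Abstain, No, Abstain), (Amend, Abstain, Abstain), (Delay, Abstain, No)

Faction A against (No, No): payoffs 6, 8, 4 → best response Amend.
Faction A against (No, Abstain): payoffs 6, 4, 3 → best response Abstain.
Faction A against (Abstain, No): payoffs 0, 2, 6 → best response Delay.
Faction A against (Abstain, Abstain): payoffs 0, 8, 2 → best response Amend.
Faction B against (Abstain, No): payoffs 2, 6 → best response Abstain.
Faction B against (Abstain, Abstain): payoffs 8, 6 → best response No.
Faction B against (Amend, No): payoffs 0, 8 → best response Abstain.
Faction B against (Amend, Abstain): payoffs 2, 9 → best response Abstain.
Faction B against (Delay, No): payoffs 1, 8 → best response Abstain.
Faction B against (Delay, Abstain): payoffs 3, 0 → best response No.
Faction C against (Abstain, No): payoffs 0, 8 → best response Abstain.
Faction C against (Abstain, Abstain): payoffs 5, 0 → best response No.
Faction C against (Amend, No): payoffs 8, 1 → best response No.
Faction C against (Amend, Abstain): payoffs 0, 2 → best response Abstain.
Faction C against (Delay, No): payoffs 7, 9 → best response Abstain.
Faction C against (Delay, Abstain): payoffs 9, 4 → best response No.
Mutual best responses: (Abstain, No, Abstain); (Amend, Abstain, Abstain); (Delay, Abstain, No).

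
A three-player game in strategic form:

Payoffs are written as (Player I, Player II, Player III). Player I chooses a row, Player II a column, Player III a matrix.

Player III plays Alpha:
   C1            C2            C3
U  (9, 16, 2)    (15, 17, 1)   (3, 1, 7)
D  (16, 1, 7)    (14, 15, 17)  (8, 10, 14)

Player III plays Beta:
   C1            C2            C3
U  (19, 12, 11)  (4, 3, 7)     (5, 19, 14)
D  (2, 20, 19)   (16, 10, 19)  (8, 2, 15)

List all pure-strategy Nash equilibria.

Player I against (C1, Alpha): payoffs 9, 16 → best response D.
Player I against (C1, Beta): payoffs 19, 2 → best response U.
Player I against (C2, Alpha): payoffs 15, 14 → best response U.
Player I against (C2, Beta): payoffs 4, 16 → best response D.
Player I against (C3, Alpha): payoffs 3, 8 → best response D.
Player I against (C3, Beta): payoffs 5, 8 → best response D.
Player II against (U, Alpha): payoffs 16, 17, 1 → best response C2.
Player II against (U, Beta): payoffs 12, 3, 19 → best response C3.
Player II against (D, Alpha): payoffs 1, 15, 10 → best response C2.
Player II against (D, Beta): payoffs 20, 10, 2 → best response C1.
Player III against (U, C1): payoffs 2, 11 → best response Beta.
Player III against (U, C2): payoffs 1, 7 → best response Beta.
Player III against (U, C3): payoffs 7, 14 → best response Beta.
Player III against (D, C1): payoffs 7, 19 → best response Beta.
Player III against (D, C2): payoffs 17, 19 → best response Beta.
Player III against (D, C3): payoffs 14, 15 → best response Beta.
No profile is a mutual best response for all players.

none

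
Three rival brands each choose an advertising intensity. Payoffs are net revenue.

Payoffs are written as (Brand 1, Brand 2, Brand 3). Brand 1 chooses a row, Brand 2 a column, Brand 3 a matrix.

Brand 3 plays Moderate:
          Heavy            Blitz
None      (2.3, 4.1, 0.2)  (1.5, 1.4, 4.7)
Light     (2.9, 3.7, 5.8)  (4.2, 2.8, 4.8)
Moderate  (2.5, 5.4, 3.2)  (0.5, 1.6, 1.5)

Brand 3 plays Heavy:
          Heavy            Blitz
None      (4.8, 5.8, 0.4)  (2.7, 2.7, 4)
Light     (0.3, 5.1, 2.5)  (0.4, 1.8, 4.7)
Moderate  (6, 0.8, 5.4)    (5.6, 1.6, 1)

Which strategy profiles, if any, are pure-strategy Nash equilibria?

Pure NE: (Light, Heavy, Moderate)

For each player, find the best response to each opponent profile; mutual best responses are the pure NE.
Brand 1 against (Heavy, Moderate): payoffs 2.3, 2.9, 2.5 → best response Light.
Brand 1 against (Heavy, Heavy): payoffs 4.8, 0.3, 6 → best response Moderate.
Brand 1 against (Blitz, Moderate): payoffs 1.5, 4.2, 0.5 → best response Light.
Brand 1 against (Blitz, Heavy): payoffs 2.7, 0.4, 5.6 → best response Moderate.
Brand 2 against (None, Moderate): payoffs 4.1, 1.4 → best response Heavy.
Brand 2 against (None, Heavy): payoffs 5.8, 2.7 → best response Heavy.
Brand 2 against (Light, Moderate): payoffs 3.7, 2.8 → best response Heavy.
Brand 2 against (Light, Heavy): payoffs 5.1, 1.8 → best response Heavy.
Brand 2 against (Moderate, Moderate): payoffs 5.4, 1.6 → best response Heavy.
Brand 2 against (Moderate, Heavy): payoffs 0.8, 1.6 → best response Blitz.
Brand 3 against (None, Heavy): payoffs 0.2, 0.4 → best response Heavy.
Brand 3 against (None, Blitz): payoffs 4.7, 4 → best response Moderate.
Brand 3 against (Light, Heavy): payoffs 5.8, 2.5 → best response Moderate.
Brand 3 against (Light, Blitz): payoffs 4.8, 4.7 → best response Moderate.
Brand 3 against (Moderate, Heavy): payoffs 3.2, 5.4 → best response Heavy.
Brand 3 against (Moderate, Blitz): payoffs 1.5, 1 → best response Moderate.
Mutual best responses: (Light, Heavy, Moderate).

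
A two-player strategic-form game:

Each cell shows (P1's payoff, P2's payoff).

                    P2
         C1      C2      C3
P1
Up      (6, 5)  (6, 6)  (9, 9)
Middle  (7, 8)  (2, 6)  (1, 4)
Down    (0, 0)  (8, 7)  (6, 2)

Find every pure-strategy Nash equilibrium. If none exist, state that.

(Up, C3) and (Middle, C1) and (Down, C2)

Mark each player's best response to every combination of opponents' strategies; a profile where every player is best-responding is a pure Nash equilibrium.
P1 against C1: payoffs 6, 7, 0 → best response Middle.
P1 against C2: payoffs 6, 2, 8 → best response Down.
P1 against C3: payoffs 9, 1, 6 → best response Up.
P2 against Up: payoffs 5, 6, 9 → best response C3.
P2 against Middle: payoffs 8, 6, 4 → best response C1.
P2 against Down: payoffs 0, 7, 2 → best response C2.
Mutual best responses: (Up, C3); (Middle, C1); (Down, C2).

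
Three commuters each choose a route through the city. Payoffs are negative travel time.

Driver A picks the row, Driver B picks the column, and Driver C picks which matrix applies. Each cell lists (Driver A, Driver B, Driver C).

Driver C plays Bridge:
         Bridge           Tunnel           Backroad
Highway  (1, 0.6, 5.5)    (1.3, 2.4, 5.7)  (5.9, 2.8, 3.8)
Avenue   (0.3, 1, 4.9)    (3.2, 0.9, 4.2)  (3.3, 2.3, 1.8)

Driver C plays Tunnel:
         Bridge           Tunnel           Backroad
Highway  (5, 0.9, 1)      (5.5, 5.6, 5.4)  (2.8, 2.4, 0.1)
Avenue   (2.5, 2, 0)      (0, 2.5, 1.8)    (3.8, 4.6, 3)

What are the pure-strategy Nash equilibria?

For each strategy profile, look for a profitable unilateral deviation.
(Highway, Bridge, Bridge): Driver B can switch to Tunnel (0.6 → 2.4). Not NE.
(Highway, Bridge, Tunnel): Driver B can switch to Tunnel (0.9 → 5.6). Not NE.
(Highway, Tunnel, Bridge): Driver A can switch to Avenue (1.3 → 3.2). Not NE.
(Highway, Tunnel, Tunnel): Driver C can switch to Bridge (5.4 → 5.7). Not NE.
(Highway, Backroad, Bridge): Driver A gets 5.9, best alternative 3.3; Driver B gets 2.8, best alternative 2.4; Driver C gets 3.8, best alternative 0.1. No profitable deviation — NE.
(Highway, Backroad, Tunnel): Driver A can switch to Avenue (2.8 → 3.8). Not NE.
(Avenue, Bridge, Bridge): Driver A can switch to Highway (0.3 → 1). Not NE.
(Avenue, Bridge, Tunnel): Driver A can switch to Highway (2.5 → 5). Not NE.
(Avenue, Tunnel, Bridge): Driver B can switch to Bridge (0.9 → 1). Not NE.
(Avenue, Backroad, Tunnel): Driver A gets 3.8, best alternative 2.8; Driver B gets 4.6, best alternative 2.5; Driver C gets 3, best alternative 1.8. No profitable deviation — NE.
(The remaining 2 profiles each have a profitable deviation by the same check.)

(Highway, Backroad, Bridge), (Avenue, Backroad, Tunnel)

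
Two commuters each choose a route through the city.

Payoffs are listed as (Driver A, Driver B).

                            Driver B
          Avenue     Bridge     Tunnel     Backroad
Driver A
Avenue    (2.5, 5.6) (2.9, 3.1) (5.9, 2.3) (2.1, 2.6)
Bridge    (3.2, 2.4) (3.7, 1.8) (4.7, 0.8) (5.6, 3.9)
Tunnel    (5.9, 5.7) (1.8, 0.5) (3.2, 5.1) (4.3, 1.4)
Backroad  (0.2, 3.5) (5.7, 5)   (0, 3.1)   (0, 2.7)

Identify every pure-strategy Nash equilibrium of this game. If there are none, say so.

The pure Nash equilibria are (Bridge, Backroad), (Tunnel, Avenue), (Backroad, Bridge).

(Avenue, Avenue): Driver A can switch to Bridge (2.5 → 3.2). Not NE.
(Avenue, Bridge): Driver A can switch to Bridge (2.9 → 3.7). Not NE.
(Avenue, Tunnel): Driver B can switch to Avenue (2.3 → 5.6). Not NE.
(Avenue, Backroad): Driver A can switch to Bridge (2.1 → 5.6). Not NE.
(Bridge, Avenue): Driver A can switch to Tunnel (3.2 → 5.9). Not NE.
(Bridge, Bridge): Driver A can switch to Backroad (3.7 → 5.7). Not NE.
(Bridge, Tunnel): Driver A can switch to Avenue (4.7 → 5.9). Not NE.
(Bridge, Backroad): Driver A gets 5.6, best alternative 4.3; Driver B gets 3.9, best alternative 2.4. No profitable deviation — NE.
(Tunnel, Avenue): Driver A gets 5.9, best alternative 3.2; Driver B gets 5.7, best alternative 5.1. No profitable deviation — NE.
(Tunnel, Bridge): Driver A can switch to Avenue (1.8 → 2.9). Not NE.
(Backroad, Bridge): Driver A gets 5.7, best alternative 3.7; Driver B gets 5, best alternative 3.5. No profitable deviation — NE.
(The remaining 5 profiles each have a profitable deviation by the same check.)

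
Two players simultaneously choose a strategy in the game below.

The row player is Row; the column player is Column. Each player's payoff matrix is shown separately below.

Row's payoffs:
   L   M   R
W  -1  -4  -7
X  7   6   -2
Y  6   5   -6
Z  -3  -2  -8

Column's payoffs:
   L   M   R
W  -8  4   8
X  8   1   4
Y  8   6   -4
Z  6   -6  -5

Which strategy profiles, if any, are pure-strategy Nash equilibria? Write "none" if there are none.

Row against L: payoffs -1, 7, 6, -3 → best response X.
Row against M: payoffs -4, 6, 5, -2 → best response X.
Row against R: payoffs -7, -2, -6, -8 → best response X.
Column against W: payoffs -8, 4, 8 → best response R.
Column against X: payoffs 8, 1, 4 → best response L.
Column against Y: payoffs 8, 6, -4 → best response L.
Column against Z: payoffs 6, -6, -5 → best response L.
Mutual best responses: (X, L).

Pure NE: (X, L)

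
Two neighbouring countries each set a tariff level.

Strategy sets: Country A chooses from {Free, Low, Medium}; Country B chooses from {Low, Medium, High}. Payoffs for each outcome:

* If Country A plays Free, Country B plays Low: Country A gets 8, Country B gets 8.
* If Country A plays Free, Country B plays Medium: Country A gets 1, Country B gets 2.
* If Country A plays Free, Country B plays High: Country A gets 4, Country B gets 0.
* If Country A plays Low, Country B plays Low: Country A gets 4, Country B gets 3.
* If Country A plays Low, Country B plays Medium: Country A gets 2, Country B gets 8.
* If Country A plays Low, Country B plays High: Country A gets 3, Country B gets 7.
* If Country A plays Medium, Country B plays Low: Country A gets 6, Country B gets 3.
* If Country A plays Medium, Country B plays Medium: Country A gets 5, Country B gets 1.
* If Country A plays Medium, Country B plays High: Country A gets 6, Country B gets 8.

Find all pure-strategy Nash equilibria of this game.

(Free, Low), (Medium, High)

Country A against Low: payoffs 8, 4, 6 → best response Free.
Country A against Medium: payoffs 1, 2, 5 → best response Medium.
Country A against High: payoffs 4, 3, 6 → best response Medium.
Country B against Free: payoffs 8, 2, 0 → best response Low.
Country B against Low: payoffs 3, 8, 7 → best response Medium.
Country B against Medium: payoffs 3, 1, 8 → best response High.
Mutual best responses: (Free, Low); (Medium, High).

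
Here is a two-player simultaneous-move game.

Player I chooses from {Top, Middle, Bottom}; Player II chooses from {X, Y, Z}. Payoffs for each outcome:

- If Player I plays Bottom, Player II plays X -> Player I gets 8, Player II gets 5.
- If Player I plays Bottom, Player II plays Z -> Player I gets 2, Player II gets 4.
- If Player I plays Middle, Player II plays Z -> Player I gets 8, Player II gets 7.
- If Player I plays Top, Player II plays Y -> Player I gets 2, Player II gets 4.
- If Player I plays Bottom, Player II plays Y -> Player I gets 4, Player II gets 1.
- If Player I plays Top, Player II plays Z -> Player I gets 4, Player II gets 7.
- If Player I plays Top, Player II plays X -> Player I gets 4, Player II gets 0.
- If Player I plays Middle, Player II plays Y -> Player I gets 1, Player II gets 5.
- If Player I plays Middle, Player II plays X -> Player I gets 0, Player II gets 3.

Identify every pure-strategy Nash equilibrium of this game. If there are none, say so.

Player I against X: payoffs 4, 0, 8 → best response Bottom.
Player I against Y: payoffs 2, 1, 4 → best response Bottom.
Player I against Z: payoffs 4, 8, 2 → best response Middle.
Player II against Top: payoffs 0, 4, 7 → best response Z.
Player II against Middle: payoffs 3, 5, 7 → best response Z.
Player II against Bottom: payoffs 5, 1, 4 → best response X.
Mutual best responses: (Middle, Z); (Bottom, X).

The pure Nash equilibria are (Middle, Z), (Bottom, X).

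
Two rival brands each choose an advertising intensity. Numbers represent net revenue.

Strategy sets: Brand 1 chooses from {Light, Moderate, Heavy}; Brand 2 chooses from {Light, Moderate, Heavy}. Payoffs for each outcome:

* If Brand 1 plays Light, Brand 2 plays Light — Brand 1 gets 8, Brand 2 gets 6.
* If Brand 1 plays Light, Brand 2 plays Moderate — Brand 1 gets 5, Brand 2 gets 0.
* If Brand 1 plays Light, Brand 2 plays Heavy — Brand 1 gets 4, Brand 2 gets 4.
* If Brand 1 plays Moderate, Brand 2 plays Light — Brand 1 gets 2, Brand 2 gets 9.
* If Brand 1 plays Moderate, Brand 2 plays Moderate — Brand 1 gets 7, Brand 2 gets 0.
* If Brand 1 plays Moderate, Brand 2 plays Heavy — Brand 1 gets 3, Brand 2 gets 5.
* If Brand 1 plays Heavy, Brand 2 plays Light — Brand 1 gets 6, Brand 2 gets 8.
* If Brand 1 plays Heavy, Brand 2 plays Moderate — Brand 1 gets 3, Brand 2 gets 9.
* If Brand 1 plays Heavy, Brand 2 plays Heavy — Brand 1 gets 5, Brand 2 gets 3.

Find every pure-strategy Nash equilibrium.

Mark each player's best response to every combination of opponents' strategies; a profile where every player is best-responding is a pure Nash equilibrium.
Brand 1 against Light: payoffs 8, 2, 6 → best response Light.
Brand 1 against Moderate: payoffs 5, 7, 3 → best response Moderate.
Brand 1 against Heavy: payoffs 4, 3, 5 → best response Heavy.
Brand 2 against Light: payoffs 6, 0, 4 → best response Light.
Brand 2 against Moderate: payoffs 9, 0, 5 → best response Light.
Brand 2 against Heavy: payoffs 8, 9, 3 → best response Moderate.
Mutual best responses: (Light, Light).

Pure NE: (Light, Light)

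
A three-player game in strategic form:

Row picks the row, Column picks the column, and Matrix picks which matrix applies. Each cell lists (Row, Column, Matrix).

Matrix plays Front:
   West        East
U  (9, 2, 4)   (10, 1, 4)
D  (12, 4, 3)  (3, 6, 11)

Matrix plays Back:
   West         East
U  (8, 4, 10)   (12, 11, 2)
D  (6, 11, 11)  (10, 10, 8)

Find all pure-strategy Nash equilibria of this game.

No pure-strategy Nash equilibrium.

Row against (West, Front): payoffs 9, 12 → best response D.
Row against (West, Back): payoffs 8, 6 → best response U.
Row against (East, Front): payoffs 10, 3 → best response U.
Row against (East, Back): payoffs 12, 10 → best response U.
Column against (U, Front): payoffs 2, 1 → best response West.
Column against (U, Back): payoffs 4, 11 → best response East.
Column against (D, Front): payoffs 4, 6 → best response East.
Column against (D, Back): payoffs 11, 10 → best response West.
Matrix against (U, West): payoffs 4, 10 → best response Back.
Matrix against (U, East): payoffs 4, 2 → best response Front.
Matrix against (D, West): payoffs 3, 11 → best response Back.
Matrix against (D, East): payoffs 11, 8 → best response Front.
No profile is a mutual best response for all players.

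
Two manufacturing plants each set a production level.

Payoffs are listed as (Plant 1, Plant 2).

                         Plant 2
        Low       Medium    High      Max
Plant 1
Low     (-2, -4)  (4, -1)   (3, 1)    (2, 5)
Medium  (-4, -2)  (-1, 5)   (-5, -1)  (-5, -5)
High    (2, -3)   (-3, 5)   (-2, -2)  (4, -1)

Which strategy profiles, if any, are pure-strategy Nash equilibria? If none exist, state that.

This game has no pure Nash equilibrium.

For each player, find the best response to each opponent profile; mutual best responses are the pure NE.
Plant 1 against Low: payoffs -2, -4, 2 → best response High.
Plant 1 against Medium: payoffs 4, -1, -3 → best response Low.
Plant 1 against High: payoffs 3, -5, -2 → best response Low.
Plant 1 against Max: payoffs 2, -5, 4 → best response High.
Plant 2 against Low: payoffs -4, -1, 1, 5 → best response Max.
Plant 2 against Medium: payoffs -2, 5, -1, -5 → best response Medium.
Plant 2 against High: payoffs -3, 5, -2, -1 → best response Medium.
No profile is a mutual best response for all players.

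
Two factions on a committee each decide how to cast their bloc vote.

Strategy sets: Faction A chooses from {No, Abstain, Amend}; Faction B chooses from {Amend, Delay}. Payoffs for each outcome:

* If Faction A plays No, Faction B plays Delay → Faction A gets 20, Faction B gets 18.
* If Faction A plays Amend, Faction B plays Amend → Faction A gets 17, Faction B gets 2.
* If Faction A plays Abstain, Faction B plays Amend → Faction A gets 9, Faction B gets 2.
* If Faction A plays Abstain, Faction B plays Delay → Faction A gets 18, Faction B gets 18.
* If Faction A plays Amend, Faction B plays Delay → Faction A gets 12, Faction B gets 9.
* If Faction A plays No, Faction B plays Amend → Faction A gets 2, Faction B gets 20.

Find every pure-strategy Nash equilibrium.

For each strategy profile, look for a profitable unilateral deviation.
(No, Amend): Faction A can switch to Abstain (2 → 9). Not NE.
(No, Delay): Faction B can switch to Amend (18 → 20). Not NE.
(Abstain, Amend): Faction A can switch to Amend (9 → 17). Not NE.
(Abstain, Delay): Faction A can switch to No (18 → 20). Not NE.
(Amend, Amend): Faction B can switch to Delay (2 → 9). Not NE.
(Amend, Delay): Faction A can switch to No (12 → 20). Not NE.

There is no pure-strategy Nash equilibrium.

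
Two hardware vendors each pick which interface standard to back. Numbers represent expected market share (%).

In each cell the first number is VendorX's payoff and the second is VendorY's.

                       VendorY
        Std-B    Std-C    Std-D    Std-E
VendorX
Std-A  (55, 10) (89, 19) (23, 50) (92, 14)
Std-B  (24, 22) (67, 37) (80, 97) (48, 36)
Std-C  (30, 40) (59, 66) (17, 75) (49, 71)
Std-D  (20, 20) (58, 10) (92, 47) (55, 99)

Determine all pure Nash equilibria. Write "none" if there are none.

No pure-strategy Nash equilibrium.

VendorX against Std-B: payoffs 55, 24, 30, 20 → best response Std-A.
VendorX against Std-C: payoffs 89, 67, 59, 58 → best response Std-A.
VendorX against Std-D: payoffs 23, 80, 17, 92 → best response Std-D.
VendorX against Std-E: payoffs 92, 48, 49, 55 → best response Std-A.
VendorY against Std-A: payoffs 10, 19, 50, 14 → best response Std-D.
VendorY against Std-B: payoffs 22, 37, 97, 36 → best response Std-D.
VendorY against Std-C: payoffs 40, 66, 75, 71 → best response Std-D.
VendorY against Std-D: payoffs 20, 10, 47, 99 → best response Std-E.
No profile is a mutual best response for all players.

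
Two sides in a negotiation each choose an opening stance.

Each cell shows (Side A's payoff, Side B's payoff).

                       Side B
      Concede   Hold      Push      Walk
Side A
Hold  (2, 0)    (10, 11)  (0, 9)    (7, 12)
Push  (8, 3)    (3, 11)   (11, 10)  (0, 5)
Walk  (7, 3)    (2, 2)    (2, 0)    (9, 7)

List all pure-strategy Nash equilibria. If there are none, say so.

(Walk, Walk)

Check each profile: it is a Nash equilibrium iff no player can strictly gain by switching unilaterally.
(Hold, Concede): Side A can switch to Push (2 → 8). Not NE.
(Hold, Hold): Side B can switch to Walk (11 → 12). Not NE.
(Hold, Push): Side A can switch to Push (0 → 11). Not NE.
(Hold, Walk): Side A can switch to Walk (7 → 9). Not NE.
(Push, Concede): Side B can switch to Hold (3 → 11). Not NE.
(Push, Hold): Side A can switch to Hold (3 → 10). Not NE.
(Walk, Walk): Side A gets 9, best alternative 7; Side B gets 7, best alternative 3. No profitable deviation — NE.
(The remaining 5 profiles each have a profitable deviation by the same check.)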